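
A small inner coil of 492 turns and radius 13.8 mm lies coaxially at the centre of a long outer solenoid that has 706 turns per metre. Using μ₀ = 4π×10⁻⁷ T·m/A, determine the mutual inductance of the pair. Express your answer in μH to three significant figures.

M ≈ 261 μH

The outer solenoid produces a uniform field B₁ = μ₀n₁I₁ across the inner coil,
so the flux linkage is N₂Φ = N₂B₁A₂ = μ₀n₁N₂A₂·I₁, giving M = μ₀n₁N₂A₂.
A₂ = πr² = π(1.380×10^-2 m)² = 5.983×10^-4 m².
M = (4π×10⁻⁷)(706)(492)(5.983×10^-4) = 2.611×10^-4 H.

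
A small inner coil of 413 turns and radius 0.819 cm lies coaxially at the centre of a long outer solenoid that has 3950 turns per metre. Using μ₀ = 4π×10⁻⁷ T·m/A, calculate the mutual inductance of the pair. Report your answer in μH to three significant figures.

The outer solenoid produces a uniform field B₁ = μ₀n₁I₁ across the inner coil,
so the flux linkage is N₂Φ = N₂B₁A₂ = μ₀n₁N₂A₂·I₁, giving M = μ₀n₁N₂A₂.
A₂ = πr² = π(8.190×10^-3 m)² = 2.107×10^-4 m².
M = (4π×10⁻⁷)(3950)(413)(2.107×10^-4) = 4.320×10^-4 H.

M ≈ 432 μH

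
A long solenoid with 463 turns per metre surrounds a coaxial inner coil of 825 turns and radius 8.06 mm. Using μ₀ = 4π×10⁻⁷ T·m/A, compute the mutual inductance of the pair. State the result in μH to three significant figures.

M ≈ 98.0 μH

The outer solenoid produces a uniform field B₁ = μ₀n₁I₁ across the inner coil,
so the flux linkage is N₂Φ = N₂B₁A₂ = μ₀n₁N₂A₂·I₁, giving M = μ₀n₁N₂A₂.
A₂ = πr² = π(8.060×10^-3 m)² = 2.041×10^-4 m².
M = (4π×10⁻⁷)(463)(825)(2.041×10^-4) = 9.796×10^-5 H.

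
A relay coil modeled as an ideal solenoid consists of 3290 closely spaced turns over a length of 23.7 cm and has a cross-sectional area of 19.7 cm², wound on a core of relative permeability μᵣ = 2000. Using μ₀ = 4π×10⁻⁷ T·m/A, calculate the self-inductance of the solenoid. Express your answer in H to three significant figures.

A = 19.7 cm² = 1.970×10^-3 m².
For a long solenoid, L = μ₀μᵣN²A/ℓ.
L = (4π×10⁻⁷)(2000)(3290)²(1.970×10^-3)/(0.237 m) = 226.1 H.

L ≈ 226 H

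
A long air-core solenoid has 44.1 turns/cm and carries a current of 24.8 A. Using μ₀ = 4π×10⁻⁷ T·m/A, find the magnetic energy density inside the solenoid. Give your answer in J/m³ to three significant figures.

B = μ₀nI = (4π×10⁻⁷)(4.410×10^3)(24.8) = 0.1374 T.
u = B²/(2μ₀) = (0.1374)²/(2×4π×10⁻⁷) = 7.516×10^3 J/m³.

u ≈ 7520 J/m³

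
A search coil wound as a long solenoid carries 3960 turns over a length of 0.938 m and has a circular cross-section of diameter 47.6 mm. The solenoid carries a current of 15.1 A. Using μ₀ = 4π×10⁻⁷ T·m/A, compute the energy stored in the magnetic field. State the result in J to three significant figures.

A = π(d/2)² = π(2.380×10^-2 m)² = 1.780×10^-3 m².
L = μ₀N²A/ℓ = (4π×10⁻⁷)(3960)²(1.780×10^-3)/(0.938) = 3.739×10^-2 H.
U = ½LI² = ½(3.739×10^-2)(15.1)² = 4.262 J.

U ≈ 4.26 J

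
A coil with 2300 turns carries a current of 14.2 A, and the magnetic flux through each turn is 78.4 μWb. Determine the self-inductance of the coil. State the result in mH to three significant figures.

L ≈ 12.7 mH

Self-inductance is defined by L = NΦ_B/I (flux linkage over current).
L = (2300)(7.840×10^-5 Wb)/(14.2 A) = 1.270×10^-2 H.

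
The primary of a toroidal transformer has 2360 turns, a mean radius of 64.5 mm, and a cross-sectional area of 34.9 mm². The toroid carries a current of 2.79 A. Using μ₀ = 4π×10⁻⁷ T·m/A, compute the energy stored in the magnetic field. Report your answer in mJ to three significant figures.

U ≈ 2.35 mJ

L = μ₀N²A/(2πR) = (4π×10⁻⁷)(2360)²(3.490×10^-5)/(2π×6.450×10^-2) = 6.027×10^-4 H.
U = ½LI² = ½(6.027×10^-4)(2.79)² = 2.346×10^-3 J.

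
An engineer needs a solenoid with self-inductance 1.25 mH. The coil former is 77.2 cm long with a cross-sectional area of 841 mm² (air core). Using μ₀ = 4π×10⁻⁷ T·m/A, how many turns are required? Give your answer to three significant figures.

A = 841 mm² = 8.410×10^-4 m².
From L = μ₀N²A/ℓ, N = √(Lℓ / (μ₀A)).
N = √[(1.250×10^-3)(0.772) / ((4π×10⁻⁷)×8.410×10^-4)] = √(9.131×10^5) ≈ 955.6.

N ≈ 956 turns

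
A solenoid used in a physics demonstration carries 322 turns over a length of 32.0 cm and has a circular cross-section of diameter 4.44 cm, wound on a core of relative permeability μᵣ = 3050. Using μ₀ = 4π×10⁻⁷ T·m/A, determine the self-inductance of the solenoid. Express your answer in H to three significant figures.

A = π(d/2)² = π(2.220×10^-2 m)² = 1.548×10^-3 m².
For a long solenoid, L = μ₀μᵣN²A/ℓ.
L = (4π×10⁻⁷)(3050)(322)²(1.548×10^-3)/(0.32 m) = 1.923 H.

L ≈ 1.92 H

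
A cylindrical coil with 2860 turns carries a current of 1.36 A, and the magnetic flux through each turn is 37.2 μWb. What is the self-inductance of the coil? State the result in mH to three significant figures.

Self-inductance is defined by L = NΦ_B/I (flux linkage over current).
L = (2860)(3.720×10^-5 Wb)/(1.36 A) = 7.823×10^-2 H.

L ≈ 78.2 mH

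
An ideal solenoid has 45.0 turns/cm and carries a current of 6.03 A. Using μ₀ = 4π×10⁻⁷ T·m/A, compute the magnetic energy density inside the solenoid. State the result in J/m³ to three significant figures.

u ≈ 463 J/m³

B = μ₀nI = (4π×10⁻⁷)(4.500×10^3)(6.03) = 3.410×10^-2 T.
u = B²/(2μ₀) = (3.410×10^-2)²/(2×4π×10⁻⁷) = 462.6 J/m³.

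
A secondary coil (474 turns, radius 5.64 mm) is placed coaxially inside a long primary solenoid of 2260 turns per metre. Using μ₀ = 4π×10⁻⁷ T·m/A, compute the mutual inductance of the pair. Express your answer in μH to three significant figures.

M ≈ 135 μH

The outer solenoid produces a uniform field B₁ = μ₀n₁I₁ across the inner coil,
so the flux linkage is N₂Φ = N₂B₁A₂ = μ₀n₁N₂A₂·I₁, giving M = μ₀n₁N₂A₂.
A₂ = πr² = π(5.640×10^-3 m)² = 9.993×10^-5 m².
M = (4π×10⁻⁷)(2260)(474)(9.993×10^-5) = 1.345×10^-4 H.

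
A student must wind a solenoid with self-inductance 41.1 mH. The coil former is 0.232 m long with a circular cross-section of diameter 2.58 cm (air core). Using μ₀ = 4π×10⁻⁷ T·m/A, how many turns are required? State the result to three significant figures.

A = π(d/2)² = π(1.290×10^-2 m)² = 5.228×10^-4 m².
From L = μ₀N²A/ℓ, N = √(Lℓ / (μ₀A)).
N = √[(4.110×10^-2)(0.232) / ((4π×10⁻⁷)×5.228×10^-4)] = √(1.451×10^7) ≈ 3809.7.

N ≈ 3810 turns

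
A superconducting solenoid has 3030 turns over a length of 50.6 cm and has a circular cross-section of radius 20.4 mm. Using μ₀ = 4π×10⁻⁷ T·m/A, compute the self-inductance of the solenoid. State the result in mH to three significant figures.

L ≈ 29.8 mH

A = πr² = π(2.040×10^-2 m)² = 1.307×10^-3 m².
For a long solenoid, L = μ₀N²A/ℓ.
L = (4π×10⁻⁷)(3030)²(1.307×10^-3)/(0.506 m) = 2.981×10^-2 H.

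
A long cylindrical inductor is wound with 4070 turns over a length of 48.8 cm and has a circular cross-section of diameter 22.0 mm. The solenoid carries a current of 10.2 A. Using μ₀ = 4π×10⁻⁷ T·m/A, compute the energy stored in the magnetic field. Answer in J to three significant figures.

U ≈ 0.843 J

A = π(d/2)² = π(1.100×10^-2 m)² = 3.801×10^-4 m².
L = μ₀N²A/ℓ = (4π×10⁻⁷)(4070)²(3.801×10^-4)/(0.488) = 1.621×10^-2 H.
U = ½LI² = ½(1.621×10^-2)(10.2)² = 0.843499 J.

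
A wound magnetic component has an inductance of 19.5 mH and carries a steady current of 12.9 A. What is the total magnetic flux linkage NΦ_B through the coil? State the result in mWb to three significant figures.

NΦ_B ≈ 252 mWb

From L = NΦ_B/I, the flux linkage is NΦ_B = LI.
NΦ_B = (1.950×10^-2 H)(12.9 A) = 0.2515 Wb.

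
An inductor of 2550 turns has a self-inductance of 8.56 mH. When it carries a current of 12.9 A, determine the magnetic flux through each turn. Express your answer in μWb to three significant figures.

Φ_B ≈ 43.3 μWb

From L = NΦ_B/I, the flux per turn is Φ_B = LI/N.
Φ_B = (8.560×10^-3 H)(12.9 A)/2550 = 4.330×10^-5 Wb.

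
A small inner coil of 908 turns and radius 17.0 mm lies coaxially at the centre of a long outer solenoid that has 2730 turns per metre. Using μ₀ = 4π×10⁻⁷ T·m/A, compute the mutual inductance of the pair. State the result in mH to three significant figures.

M ≈ 2.83 mH

The outer solenoid produces a uniform field B₁ = μ₀n₁I₁ across the inner coil,
so the flux linkage is N₂Φ = N₂B₁A₂ = μ₀n₁N₂A₂·I₁, giving M = μ₀n₁N₂A₂.
A₂ = πr² = π(1.700×10^-2 m)² = 9.079×10^-4 m².
M = (4π×10⁻⁷)(2730)(908)(9.079×10^-4) = 2.828×10^-3 H.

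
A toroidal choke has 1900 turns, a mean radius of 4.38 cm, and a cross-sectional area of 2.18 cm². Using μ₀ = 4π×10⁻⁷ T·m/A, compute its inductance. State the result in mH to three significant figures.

L ≈ 3.59 mH

For a thin toroid, L = μ₀N²A/(2πR).
L = (4π×10⁻⁷)(1900)²(2.180×10^-4) / (2π×4.380×10^-2 m) = 3.594×10^-3 H.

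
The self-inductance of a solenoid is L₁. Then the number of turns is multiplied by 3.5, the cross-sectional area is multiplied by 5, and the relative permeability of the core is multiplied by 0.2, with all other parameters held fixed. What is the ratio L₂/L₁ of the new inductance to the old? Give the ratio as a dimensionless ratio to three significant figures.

For a solenoid, L ∝ μᵣN²A/ℓ.
L₂/L₁ = (3.5)^2 × (5) × (0.2) = 12.3.

L₂/L₁ = 12.3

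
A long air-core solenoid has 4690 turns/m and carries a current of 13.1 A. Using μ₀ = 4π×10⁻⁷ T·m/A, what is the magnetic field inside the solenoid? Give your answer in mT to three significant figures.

Inside a long solenoid, B = μ₀nI.
B = (4π×10⁻⁷)(4.690×10^3 m⁻¹)(13.1 A) = 7.721×10^-2 T.

B ≈ 77.2 mT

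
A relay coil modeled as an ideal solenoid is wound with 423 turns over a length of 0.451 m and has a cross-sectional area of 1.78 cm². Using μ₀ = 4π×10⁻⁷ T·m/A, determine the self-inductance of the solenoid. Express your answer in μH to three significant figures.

A = 1.78 cm² = 1.780×10^-4 m².
For a long solenoid, L = μ₀N²A/ℓ.
L = (4π×10⁻⁷)(423)²(1.780×10^-4)/(0.451 m) = 8.874×10^-5 H.

L ≈ 88.7 μH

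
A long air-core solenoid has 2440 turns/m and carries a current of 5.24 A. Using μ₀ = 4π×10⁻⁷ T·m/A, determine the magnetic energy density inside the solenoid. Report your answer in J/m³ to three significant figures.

B = μ₀nI = (4π×10⁻⁷)(2.440×10^3)(5.24) = 1.607×10^-2 T.
u = B²/(2μ₀) = (1.607×10^-2)²/(2×4π×10⁻⁷) = 102.7 J/m³.

u ≈ 103 J/m³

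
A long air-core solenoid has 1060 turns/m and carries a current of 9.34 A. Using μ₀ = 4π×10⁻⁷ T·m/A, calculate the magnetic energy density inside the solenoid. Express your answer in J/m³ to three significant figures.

B = μ₀nI = (4π×10⁻⁷)(1.060×10^3)(9.34) = 1.244×10^-2 T.
u = B²/(2μ₀) = (1.244×10^-2)²/(2×4π×10⁻⁷) = 61.59 J/m³.

u ≈ 61.6 J/m³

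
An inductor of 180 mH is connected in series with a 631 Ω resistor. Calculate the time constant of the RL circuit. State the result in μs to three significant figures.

τ ≈ 285 μs

τ = L/R = (0.18 H)/(631 Ω) = 2.853×10^-4 s.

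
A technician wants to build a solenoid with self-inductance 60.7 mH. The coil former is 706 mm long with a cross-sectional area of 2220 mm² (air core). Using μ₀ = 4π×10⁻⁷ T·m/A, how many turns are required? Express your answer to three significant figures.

N ≈ 3920 turns

A = 2220 mm² = 2.220×10^-3 m².
From L = μ₀N²A/ℓ, N = √(Lℓ / (μ₀A)).
N = √[(6.070×10^-2)(0.706) / ((4π×10⁻⁷)×2.220×10^-3)] = √(1.536×10^7) ≈ 3919.4.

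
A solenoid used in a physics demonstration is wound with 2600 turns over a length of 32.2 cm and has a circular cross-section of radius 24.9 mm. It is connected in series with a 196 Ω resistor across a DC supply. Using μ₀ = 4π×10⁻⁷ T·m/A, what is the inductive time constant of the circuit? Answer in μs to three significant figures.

τ ≈ 262 μs

A = πr² = π(2.490×10^-2 m)² = 1.948×10^-3 m².
L = μ₀N²A/ℓ = (4π×10⁻⁷)(2600)²(1.948×10^-3)/(0.322) = 5.139×10^-2 H.
τ = L/R = (5.139×10^-2)/(196) = 2.622×10^-4 s.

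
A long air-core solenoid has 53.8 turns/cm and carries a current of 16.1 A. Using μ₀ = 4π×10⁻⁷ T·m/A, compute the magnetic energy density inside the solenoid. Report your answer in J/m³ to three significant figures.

B = μ₀nI = (4π×10⁻⁷)(5.380×10^3)(16.1) = 0.1088 T.
u = B²/(2μ₀) = (0.1088)²/(2×4π×10⁻⁷) = 4.714×10^3 J/m³.

u ≈ 4710 J/m³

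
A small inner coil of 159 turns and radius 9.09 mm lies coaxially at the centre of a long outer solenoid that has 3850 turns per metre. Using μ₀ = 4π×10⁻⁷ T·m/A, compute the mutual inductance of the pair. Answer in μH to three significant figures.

The outer solenoid produces a uniform field B₁ = μ₀n₁I₁ across the inner coil,
so the flux linkage is N₂Φ = N₂B₁A₂ = μ₀n₁N₂A₂·I₁, giving M = μ₀n₁N₂A₂.
A₂ = πr² = π(9.090×10^-3 m)² = 2.596×10^-4 m².
M = (4π×10⁻⁷)(3850)(159)(2.596×10^-4) = 1.997×10^-4 H.

M ≈ 200 μH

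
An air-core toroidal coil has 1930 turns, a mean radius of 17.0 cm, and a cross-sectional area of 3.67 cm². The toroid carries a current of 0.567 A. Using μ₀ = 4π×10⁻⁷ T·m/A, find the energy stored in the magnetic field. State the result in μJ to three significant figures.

L = μ₀N²A/(2πR) = (4π×10⁻⁷)(1930)²(3.670×10^-4)/(2π×0.17) = 1.608×10^-3 H.
U = ½LI² = ½(1.608×10^-3)(0.567)² = 2.585×10^-4 J.

U ≈ 259 μJ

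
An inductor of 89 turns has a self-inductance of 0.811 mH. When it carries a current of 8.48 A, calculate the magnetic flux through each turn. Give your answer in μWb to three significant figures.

Φ_B ≈ 77.3 μWb

From L = NΦ_B/I, the flux per turn is Φ_B = LI/N.
Φ_B = (8.110×10^-4 H)(8.48 A)/89 = 7.727×10^-5 Wb.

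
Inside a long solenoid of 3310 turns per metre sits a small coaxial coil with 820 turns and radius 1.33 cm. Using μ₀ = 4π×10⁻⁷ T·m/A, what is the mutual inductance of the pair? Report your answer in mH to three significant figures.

M ≈ 1.90 mH

The outer solenoid produces a uniform field B₁ = μ₀n₁I₁ across the inner coil,
so the flux linkage is N₂Φ = N₂B₁A₂ = μ₀n₁N₂A₂·I₁, giving M = μ₀n₁N₂A₂.
A₂ = πr² = π(1.330×10^-2 m)² = 5.557×10^-4 m².
M = (4π×10⁻⁷)(3310)(820)(5.557×10^-4) = 1.895×10^-3 H.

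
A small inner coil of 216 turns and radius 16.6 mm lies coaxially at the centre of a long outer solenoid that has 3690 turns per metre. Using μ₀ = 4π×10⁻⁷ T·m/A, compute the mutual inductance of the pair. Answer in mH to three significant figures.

The outer solenoid produces a uniform field B₁ = μ₀n₁I₁ across the inner coil,
so the flux linkage is N₂Φ = N₂B₁A₂ = μ₀n₁N₂A₂·I₁, giving M = μ₀n₁N₂A₂.
A₂ = πr² = π(1.660×10^-2 m)² = 8.657×10^-4 m².
M = (4π×10⁻⁷)(3690)(216)(8.657×10^-4) = 8.671×10^-4 H.

M ≈ 0.867 mH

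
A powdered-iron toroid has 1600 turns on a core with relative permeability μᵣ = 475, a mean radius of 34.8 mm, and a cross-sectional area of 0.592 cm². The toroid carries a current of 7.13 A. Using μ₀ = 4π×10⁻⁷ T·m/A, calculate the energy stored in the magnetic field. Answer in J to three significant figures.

L = μ₀μᵣN²A/(2πR) = (4π×10⁻⁷)(475)(1600)²(5.920×10^-5)/(2π×3.480×10^-2) = 0.4137 H.
U = ½LI² = ½(0.4137)(7.13)² = 10.52 J.

U ≈ 10.5 J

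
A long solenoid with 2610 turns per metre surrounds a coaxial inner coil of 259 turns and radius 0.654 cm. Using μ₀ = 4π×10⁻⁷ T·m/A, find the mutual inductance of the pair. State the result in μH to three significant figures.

M ≈ 114 μH

The outer solenoid produces a uniform field B₁ = μ₀n₁I₁ across the inner coil,
so the flux linkage is N₂Φ = N₂B₁A₂ = μ₀n₁N₂A₂·I₁, giving M = μ₀n₁N₂A₂.
A₂ = πr² = π(6.540×10^-3 m)² = 1.344×10^-4 m².
M = (4π×10⁻⁷)(2610)(259)(1.344×10^-4) = 1.141×10^-4 H.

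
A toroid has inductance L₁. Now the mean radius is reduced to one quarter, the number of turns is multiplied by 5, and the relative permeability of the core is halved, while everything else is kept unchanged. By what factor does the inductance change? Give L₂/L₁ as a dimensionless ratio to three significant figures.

For a toroid, L ∝ μᵣN²A/R.
L₂/L₁ = (0.25)^-1 × (5)^2 × (0.5) = 50.0.

L₂/L₁ = 50.0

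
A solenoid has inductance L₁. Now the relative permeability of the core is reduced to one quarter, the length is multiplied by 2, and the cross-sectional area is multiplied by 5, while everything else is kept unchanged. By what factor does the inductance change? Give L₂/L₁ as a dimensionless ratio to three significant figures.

L₂/L₁ = 0.625

For a solenoid, L ∝ μᵣN²A/ℓ.
L₂/L₁ = (0.25) × (2)^-1 × (5) = 0.625.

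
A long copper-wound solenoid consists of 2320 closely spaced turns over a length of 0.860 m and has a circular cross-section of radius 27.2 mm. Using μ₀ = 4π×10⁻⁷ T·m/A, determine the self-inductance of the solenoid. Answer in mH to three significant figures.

A = πr² = π(2.720×10^-2 m)² = 2.324×10^-3 m².
For a long solenoid, L = μ₀N²A/ℓ.
L = (4π×10⁻⁷)(2320)²(2.324×10^-3)/(0.86 m) = 1.828×10^-2 H.

L ≈ 18.3 mH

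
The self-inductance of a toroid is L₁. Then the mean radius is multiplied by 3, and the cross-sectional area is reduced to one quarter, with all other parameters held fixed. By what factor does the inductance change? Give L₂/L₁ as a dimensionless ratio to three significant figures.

L₂/L₁ = 0.0833

For a toroid, L ∝ μᵣN²A/R.
L₂/L₁ = (3)^-1 × (0.25) = 0.0833.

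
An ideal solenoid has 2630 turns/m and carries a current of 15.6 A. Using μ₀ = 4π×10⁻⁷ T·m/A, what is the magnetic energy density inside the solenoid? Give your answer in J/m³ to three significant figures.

B = μ₀nI = (4π×10⁻⁷)(2.630×10^3)(15.6) = 5.156×10^-2 T.
u = B²/(2μ₀) = (5.156×10^-2)²/(2×4π×10⁻⁷) = 1.058×10^3 J/m³.

u ≈ 1060 J/m³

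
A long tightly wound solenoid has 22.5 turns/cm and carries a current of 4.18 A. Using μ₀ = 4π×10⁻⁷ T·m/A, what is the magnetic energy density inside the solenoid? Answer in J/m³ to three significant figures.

u ≈ 55.6 J/m³

B = μ₀nI = (4π×10⁻⁷)(2.250×10^3)(4.18) = 1.182×10^-2 T.
u = B²/(2μ₀) = (1.182×10^-2)²/(2×4π×10⁻⁷) = 55.58 J/m³.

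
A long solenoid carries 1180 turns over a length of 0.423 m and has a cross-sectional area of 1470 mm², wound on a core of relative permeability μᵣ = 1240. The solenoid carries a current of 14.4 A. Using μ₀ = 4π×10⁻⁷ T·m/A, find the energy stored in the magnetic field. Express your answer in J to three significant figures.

U ≈ 782 J

A = 1470 mm² = 1.470×10^-3 m².
L = μ₀μᵣN²A/ℓ = (4π×10⁻⁷)(1240)(1180)²(1.470×10^-3)/(0.423) = 7.54 H.
U = ½LI² = ½(7.54)(14.4)² = 781.7 J.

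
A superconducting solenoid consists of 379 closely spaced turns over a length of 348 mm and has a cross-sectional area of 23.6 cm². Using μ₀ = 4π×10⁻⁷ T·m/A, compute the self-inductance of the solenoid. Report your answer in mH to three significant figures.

L ≈ 1.22 mH

A = 23.6 cm² = 2.360×10^-3 m².
For a long solenoid, L = μ₀N²A/ℓ.
L = (4π×10⁻⁷)(379)²(2.360×10^-3)/(0.348 m) = 1.224×10^-3 H.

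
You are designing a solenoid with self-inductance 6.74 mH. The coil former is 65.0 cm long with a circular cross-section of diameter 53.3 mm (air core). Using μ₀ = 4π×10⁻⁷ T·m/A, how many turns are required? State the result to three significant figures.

N ≈ 1250 turns

A = π(d/2)² = π(2.665×10^-2 m)² = 2.231×10^-3 m².
From L = μ₀N²A/ℓ, N = √(Lℓ / (μ₀A)).
N = √[(6.740×10^-3)(0.65) / ((4π×10⁻⁷)×2.231×10^-3)] = √(1.562×10^6) ≈ 1250.0.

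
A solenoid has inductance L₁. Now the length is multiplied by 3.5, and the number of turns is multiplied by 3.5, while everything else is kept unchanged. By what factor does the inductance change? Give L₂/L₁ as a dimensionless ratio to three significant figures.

For a solenoid, L ∝ μᵣN²A/ℓ.
L₂/L₁ = (3.5)^-1 × (3.5)^2 = 3.50.

L₂/L₁ = 3.50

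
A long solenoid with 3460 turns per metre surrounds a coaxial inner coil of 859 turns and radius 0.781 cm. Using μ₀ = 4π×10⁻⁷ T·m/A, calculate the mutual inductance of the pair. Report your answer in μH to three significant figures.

M ≈ 716 μH

The outer solenoid produces a uniform field B₁ = μ₀n₁I₁ across the inner coil,
so the flux linkage is N₂Φ = N₂B₁A₂ = μ₀n₁N₂A₂·I₁, giving M = μ₀n₁N₂A₂.
A₂ = πr² = π(7.810×10^-3 m)² = 1.916×10^-4 m².
M = (4π×10⁻⁷)(3460)(859)(1.916×10^-4) = 7.157×10^-4 H.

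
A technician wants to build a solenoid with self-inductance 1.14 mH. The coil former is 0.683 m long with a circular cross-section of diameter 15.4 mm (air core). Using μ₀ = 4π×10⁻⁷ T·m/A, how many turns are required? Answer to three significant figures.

A = π(d/2)² = π(7.700×10^-3 m)² = 1.863×10^-4 m².
From L = μ₀N²A/ℓ, N = √(Lℓ / (μ₀A)).
N = √[(1.140×10^-3)(0.683) / ((4π×10⁻⁷)×1.863×10^-4)] = √(3.326×10^6) ≈ 1823.9.

N ≈ 1820 turns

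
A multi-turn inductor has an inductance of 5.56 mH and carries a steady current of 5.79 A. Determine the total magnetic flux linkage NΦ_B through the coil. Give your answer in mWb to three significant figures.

NΦ_B ≈ 32.2 mWb

From L = NΦ_B/I, the flux linkage is NΦ_B = LI.
NΦ_B = (5.560×10^-3 H)(5.79 A) = 3.219×10^-2 Wb.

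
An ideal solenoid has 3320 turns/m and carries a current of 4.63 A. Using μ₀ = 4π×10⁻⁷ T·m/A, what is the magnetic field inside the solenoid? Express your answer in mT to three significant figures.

Inside a long solenoid, B = μ₀nI.
B = (4π×10⁻⁷)(3.320×10^3 m⁻¹)(4.63 A) = 1.932×10^-2 T.

B ≈ 19.3 mT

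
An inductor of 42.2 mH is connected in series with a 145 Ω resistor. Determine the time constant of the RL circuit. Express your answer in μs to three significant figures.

τ = L/R = (4.220×10^-2 H)/(145 Ω) = 2.910×10^-4 s.

τ ≈ 291 μs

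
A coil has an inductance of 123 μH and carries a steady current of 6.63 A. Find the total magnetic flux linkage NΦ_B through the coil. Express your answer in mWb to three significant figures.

From L = NΦ_B/I, the flux linkage is NΦ_B = LI.
NΦ_B = (1.230×10^-4 H)(6.63 A) = 8.1549×10^-4 Wb.

NΦ_B ≈ 0.815 mWb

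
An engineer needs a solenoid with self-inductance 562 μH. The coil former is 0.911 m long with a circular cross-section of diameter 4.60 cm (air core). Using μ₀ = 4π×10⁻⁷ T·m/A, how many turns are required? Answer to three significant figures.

N ≈ 495 turns

A = π(d/2)² = π(2.300×10^-2 m)² = 1.662×10^-3 m².
From L = μ₀N²A/ℓ, N = √(Lℓ / (μ₀A)).
N = √[(5.620×10^-4)(0.911) / ((4π×10⁻⁷)×1.662×10^-3)] = √(2.452×10^5) ≈ 495.1.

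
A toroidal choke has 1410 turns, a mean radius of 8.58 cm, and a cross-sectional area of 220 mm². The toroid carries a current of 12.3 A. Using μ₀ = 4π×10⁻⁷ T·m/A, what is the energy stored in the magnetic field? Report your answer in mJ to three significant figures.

U ≈ 77.1 mJ

L = μ₀N²A/(2πR) = (4π×10⁻⁷)(1410)²(2.200×10^-4)/(2π×8.580×10^-2) = 1.020×10^-3 H.
U = ½LI² = ½(1.020×10^-3)(12.3)² = 7.712×10^-2 J.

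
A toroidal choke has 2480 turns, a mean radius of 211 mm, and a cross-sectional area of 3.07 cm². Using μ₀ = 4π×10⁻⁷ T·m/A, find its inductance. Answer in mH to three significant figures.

For a thin toroid, L = μ₀N²A/(2πR).
L = (4π×10⁻⁷)(2480)²(3.070×10^-4) / (2π×0.211 m) = 1.790×10^-3 H.

L ≈ 1.79 mH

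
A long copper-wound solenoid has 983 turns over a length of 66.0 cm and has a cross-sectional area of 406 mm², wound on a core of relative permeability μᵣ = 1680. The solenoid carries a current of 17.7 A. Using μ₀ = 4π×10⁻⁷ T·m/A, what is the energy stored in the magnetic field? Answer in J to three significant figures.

A = 406 mm² = 4.060×10^-4 m².
L = μ₀μᵣN²A/ℓ = (4π×10⁻⁷)(1680)(983)²(4.060×10^-4)/(0.66) = 1.2549 H.
U = ½LI² = ½(1.2549)(17.7)² = 196.6 J.

U ≈ 197 J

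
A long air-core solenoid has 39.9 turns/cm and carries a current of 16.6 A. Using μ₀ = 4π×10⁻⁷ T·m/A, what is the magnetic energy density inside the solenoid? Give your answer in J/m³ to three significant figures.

u ≈ 2760 J/m³

B = μ₀nI = (4π×10⁻⁷)(3.990×10^3)(16.6) = 8.323×10^-2 T.
u = B²/(2μ₀) = (8.323×10^-2)²/(2×4π×10⁻⁷) = 2.756×10^3 J/m³.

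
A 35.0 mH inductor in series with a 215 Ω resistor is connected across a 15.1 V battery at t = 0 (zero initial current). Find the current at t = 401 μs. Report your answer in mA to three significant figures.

I ≈ 64.3 mA

τ = L/R = 3.500×10^-2/215 = 1.628×10^-4 s; final current I_∞ = ε/R = 15.1/215 = 7.023×10^-2 A.
I(t) = I_∞(1 − e^(−t/τ)) with t/τ = 2.463.
I = (7.023×10^-2)(1 − e^(−2.463)) = 6.425×10^-2 A.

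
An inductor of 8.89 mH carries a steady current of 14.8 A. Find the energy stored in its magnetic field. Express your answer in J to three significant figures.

Stored magnetic energy: U = ½LI².
U = ½(8.890×10^-3 H)(14.8 A)² = 0.9736 J.

U ≈ 0.974 J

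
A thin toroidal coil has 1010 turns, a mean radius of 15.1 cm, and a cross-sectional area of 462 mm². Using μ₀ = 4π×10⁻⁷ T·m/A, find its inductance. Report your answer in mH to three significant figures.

L ≈ 0.624 mH

For a thin toroid, L = μ₀N²A/(2πR).
L = (4π×10⁻⁷)(1010)²(4.620×10^-4) / (2π×0.151 m) = 6.242×10^-4 H.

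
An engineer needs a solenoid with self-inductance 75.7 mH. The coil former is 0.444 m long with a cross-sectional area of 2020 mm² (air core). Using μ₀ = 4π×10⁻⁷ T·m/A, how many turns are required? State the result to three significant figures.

A = 2020 mm² = 2.020×10^-3 m².
From L = μ₀N²A/ℓ, N = √(Lℓ / (μ₀A)).
N = √[(7.570×10^-2)(0.444) / ((4π×10⁻⁷)×2.020×10^-3)] = √(1.324×10^7) ≈ 3638.8.

N ≈ 3640 turns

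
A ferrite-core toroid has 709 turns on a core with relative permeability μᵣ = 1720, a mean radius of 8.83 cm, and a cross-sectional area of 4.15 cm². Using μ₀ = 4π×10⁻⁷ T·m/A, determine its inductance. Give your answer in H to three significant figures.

For a thin toroid, L = μ₀μᵣN²A/(2πR).
L = (4π×10⁻⁷)(1720)(709)²(4.150×10^-4) / (2π×8.830×10^-2 m) = 0.8127 H.

L ≈ 0.813 H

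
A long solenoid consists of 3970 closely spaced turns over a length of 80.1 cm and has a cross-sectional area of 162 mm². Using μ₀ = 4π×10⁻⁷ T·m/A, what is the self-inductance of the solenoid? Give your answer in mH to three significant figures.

A = 162 mm² = 1.620×10^-4 m².
For a long solenoid, L = μ₀N²A/ℓ.
L = (4π×10⁻⁷)(3970)²(1.620×10^-4)/(0.801 m) = 4.006×10^-3 H.

L ≈ 4.01 mH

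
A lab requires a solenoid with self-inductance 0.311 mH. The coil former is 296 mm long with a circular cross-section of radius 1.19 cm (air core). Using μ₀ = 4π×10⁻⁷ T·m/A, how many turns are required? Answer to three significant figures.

A = πr² = π(1.190×10^-2 m)² = 4.449×10^-4 m².
From L = μ₀N²A/ℓ, N = √(Lℓ / (μ₀A)).
N = √[(3.110×10^-4)(0.296) / ((4π×10⁻⁷)×4.449×10^-4)] = √(1.647×10^5) ≈ 405.8.

N ≈ 406 turns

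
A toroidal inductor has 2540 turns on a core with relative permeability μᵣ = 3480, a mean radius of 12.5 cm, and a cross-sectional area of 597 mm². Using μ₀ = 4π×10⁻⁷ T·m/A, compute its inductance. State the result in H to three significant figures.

For a thin toroid, L = μ₀μᵣN²A/(2πR).
L = (4π×10⁻⁷)(3480)(2540)²(5.970×10^-4) / (2π×0.125 m) = 21.446 H.

L ≈ 21.4 H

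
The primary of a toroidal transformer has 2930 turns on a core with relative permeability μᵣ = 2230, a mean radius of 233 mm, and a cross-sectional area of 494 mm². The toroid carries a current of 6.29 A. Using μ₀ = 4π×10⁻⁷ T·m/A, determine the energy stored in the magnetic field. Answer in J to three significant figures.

U ≈ 161 J

L = μ₀μᵣN²A/(2πR) = (4π×10⁻⁷)(2230)(2930)²(4.940×10^-4)/(2π×0.233) = 8.118 H.
U = ½LI² = ½(8.118)(6.29)² = 160.6 J.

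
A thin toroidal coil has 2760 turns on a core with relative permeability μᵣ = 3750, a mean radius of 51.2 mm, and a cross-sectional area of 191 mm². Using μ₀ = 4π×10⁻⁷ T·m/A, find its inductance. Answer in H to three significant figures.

For a thin toroid, L = μ₀μᵣN²A/(2πR).
L = (4π×10⁻⁷)(3750)(2760)²(1.910×10^-4) / (2π×5.120×10^-2 m) = 21.31 H.

L ≈ 21.3 H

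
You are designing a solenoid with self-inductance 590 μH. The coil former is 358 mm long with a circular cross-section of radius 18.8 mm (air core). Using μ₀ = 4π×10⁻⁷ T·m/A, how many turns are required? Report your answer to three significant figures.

A = πr² = π(1.880×10^-2 m)² = 1.110×10^-3 m².
From L = μ₀N²A/ℓ, N = √(Lℓ / (μ₀A)).
N = √[(5.900×10^-4)(0.358) / ((4π×10⁻⁷)×1.110×10^-3)] = √(1.514×10^5) ≈ 389.1.

N ≈ 389 turns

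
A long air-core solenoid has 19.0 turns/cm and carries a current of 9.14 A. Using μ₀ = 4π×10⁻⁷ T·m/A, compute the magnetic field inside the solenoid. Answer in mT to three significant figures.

B ≈ 21.8 mT

Inside a long solenoid, B = μ₀nI.
B = (4π×10⁻⁷)(1.900×10^3 m⁻¹)(9.14 A) = 2.182×10^-2 T.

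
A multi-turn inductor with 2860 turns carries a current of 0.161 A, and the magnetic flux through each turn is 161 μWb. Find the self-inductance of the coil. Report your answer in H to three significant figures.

L ≈ 2.86 H

Self-inductance is defined by L = NΦ_B/I (flux linkage over current).
L = (2860)(1.610×10^-4 Wb)/(0.161 A) = 2.86 H.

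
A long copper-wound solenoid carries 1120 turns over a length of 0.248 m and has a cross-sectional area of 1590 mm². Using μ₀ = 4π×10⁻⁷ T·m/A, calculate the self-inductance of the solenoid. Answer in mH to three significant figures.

L ≈ 10.1 mH

A = 1590 mm² = 1.590×10^-3 m².
For a long solenoid, L = μ₀N²A/ℓ.
L = (4π×10⁻⁷)(1120)²(1.590×10^-3)/(0.248 m) = 1.011×10^-2 H.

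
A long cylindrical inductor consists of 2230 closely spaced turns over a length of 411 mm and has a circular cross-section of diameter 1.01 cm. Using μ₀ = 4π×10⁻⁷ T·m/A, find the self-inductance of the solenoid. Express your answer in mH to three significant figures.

L ≈ 1.22 mH

A = π(d/2)² = π(5.050×10^-3 m)² = 8.012×10^-5 m².
For a long solenoid, L = μ₀N²A/ℓ.
L = (4π×10⁻⁷)(2230)²(8.012×10^-5)/(0.411 m) = 1.218×10^-3 H.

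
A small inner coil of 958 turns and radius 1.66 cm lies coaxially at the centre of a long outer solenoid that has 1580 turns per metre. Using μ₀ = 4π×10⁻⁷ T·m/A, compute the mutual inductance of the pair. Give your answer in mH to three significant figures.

The outer solenoid produces a uniform field B₁ = μ₀n₁I₁ across the inner coil,
so the flux linkage is N₂Φ = N₂B₁A₂ = μ₀n₁N₂A₂·I₁, giving M = μ₀n₁N₂A₂.
A₂ = πr² = π(1.660×10^-2 m)² = 8.657×10^-4 m².
M = (4π×10⁻⁷)(1580)(958)(8.657×10^-4) = 1.647×10^-3 H.

M ≈ 1.65 mH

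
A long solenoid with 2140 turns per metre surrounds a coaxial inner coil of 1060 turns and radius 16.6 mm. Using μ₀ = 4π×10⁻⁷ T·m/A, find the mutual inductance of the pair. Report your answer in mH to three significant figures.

M ≈ 2.47 mH

The outer solenoid produces a uniform field B₁ = μ₀n₁I₁ across the inner coil,
so the flux linkage is N₂Φ = N₂B₁A₂ = μ₀n₁N₂A₂·I₁, giving M = μ₀n₁N₂A₂.
A₂ = πr² = π(1.660×10^-2 m)² = 8.657×10^-4 m².
M = (4π×10⁻⁷)(2140)(1060)(8.657×10^-4) = 2.468×10^-3 H.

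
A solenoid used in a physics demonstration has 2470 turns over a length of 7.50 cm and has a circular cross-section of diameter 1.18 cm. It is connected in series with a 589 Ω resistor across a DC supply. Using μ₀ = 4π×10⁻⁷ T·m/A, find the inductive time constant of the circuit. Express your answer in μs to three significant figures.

A = π(d/2)² = π(5.900×10^-3 m)² = 1.094×10^-4 m².
L = μ₀N²A/ℓ = (4π×10⁻⁷)(2470)²(1.094×10^-4)/(7.500×10^-2) = 1.118×10^-2 H.
τ = L/R = (1.118×10^-2)/(589) = 1.898×10^-5 s.

τ ≈ 19.0 μs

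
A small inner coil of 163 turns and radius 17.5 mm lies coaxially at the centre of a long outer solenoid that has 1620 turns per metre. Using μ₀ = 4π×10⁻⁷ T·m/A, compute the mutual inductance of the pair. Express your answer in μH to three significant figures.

M ≈ 319 μH

The outer solenoid produces a uniform field B₁ = μ₀n₁I₁ across the inner coil,
so the flux linkage is N₂Φ = N₂B₁A₂ = μ₀n₁N₂A₂·I₁, giving M = μ₀n₁N₂A₂.
A₂ = πr² = π(1.750×10^-2 m)² = 9.621×10^-4 m².
M = (4π×10⁻⁷)(1620)(163)(9.621×10^-4) = 3.193×10^-4 H.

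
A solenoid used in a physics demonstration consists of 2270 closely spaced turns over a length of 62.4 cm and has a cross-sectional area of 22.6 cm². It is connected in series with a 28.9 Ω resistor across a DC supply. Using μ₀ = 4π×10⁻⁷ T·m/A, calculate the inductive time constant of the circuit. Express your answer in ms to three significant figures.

A = 22.6 cm² = 2.260×10^-3 m².
L = μ₀N²A/ℓ = (4π×10⁻⁷)(2270)²(2.260×10^-3)/(0.624) = 2.345×10^-2 H.
τ = L/R = (2.345×10^-2)/(28.9) = 8.11498×10^-4 s.

τ ≈ 0.811 ms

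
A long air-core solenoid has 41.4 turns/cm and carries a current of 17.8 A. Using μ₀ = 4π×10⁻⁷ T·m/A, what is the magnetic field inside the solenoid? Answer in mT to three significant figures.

Inside a long solenoid, B = μ₀nI.
B = (4π×10⁻⁷)(4.140×10^3 m⁻¹)(17.8 A) = 9.260×10^-2 T.

B ≈ 92.6 mT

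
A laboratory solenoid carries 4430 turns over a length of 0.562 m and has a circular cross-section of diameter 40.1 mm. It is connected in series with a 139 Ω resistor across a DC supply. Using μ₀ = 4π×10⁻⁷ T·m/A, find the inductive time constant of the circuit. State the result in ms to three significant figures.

τ ≈ 0.399 ms

A = π(d/2)² = π(2.005×10^-2 m)² = 1.263×10^-3 m².
L = μ₀N²A/ℓ = (4π×10⁻⁷)(4430)²(1.263×10^-3)/(0.562) = 5.542×10^-2 H.
τ = L/R = (5.542×10^-2)/(139) = 3.987×10^-4 s.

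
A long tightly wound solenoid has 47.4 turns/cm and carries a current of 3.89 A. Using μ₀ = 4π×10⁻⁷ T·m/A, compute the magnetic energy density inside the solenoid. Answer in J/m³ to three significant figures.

u ≈ 214 J/m³

B = μ₀nI = (4π×10⁻⁷)(4.740×10^3)(3.89) = 2.317×10^-2 T.
u = B²/(2μ₀) = (2.317×10^-2)²/(2×4π×10⁻⁷) = 213.6 J/m³.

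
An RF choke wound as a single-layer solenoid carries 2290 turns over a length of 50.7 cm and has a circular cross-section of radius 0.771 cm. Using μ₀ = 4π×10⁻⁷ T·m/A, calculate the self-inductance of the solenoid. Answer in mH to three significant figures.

A = πr² = π(7.710×10^-3 m)² = 1.867×10^-4 m².
For a long solenoid, L = μ₀N²A/ℓ.
L = (4π×10⁻⁷)(2290)²(1.867×10^-4)/(0.507 m) = 2.427×10^-3 H.

L ≈ 2.43 mH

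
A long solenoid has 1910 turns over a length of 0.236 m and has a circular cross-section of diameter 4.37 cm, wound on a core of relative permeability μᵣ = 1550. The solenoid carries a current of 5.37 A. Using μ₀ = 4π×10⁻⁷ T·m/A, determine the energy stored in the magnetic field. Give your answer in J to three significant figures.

U ≈ 651 J

A = π(d/2)² = π(2.185×10^-2 m)² = 1.500×10^-3 m².
L = μ₀μᵣN²A/ℓ = (4π×10⁻⁷)(1550)(1910)²(1.500×10^-3)/(0.236) = 45.16 H.
U = ½LI² = ½(45.16)(5.37)² = 651.1 J.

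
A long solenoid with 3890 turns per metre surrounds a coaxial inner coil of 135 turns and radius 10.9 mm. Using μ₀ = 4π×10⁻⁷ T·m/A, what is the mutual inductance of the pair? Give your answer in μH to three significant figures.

The outer solenoid produces a uniform field B₁ = μ₀n₁I₁ across the inner coil,
so the flux linkage is N₂Φ = N₂B₁A₂ = μ₀n₁N₂A₂·I₁, giving M = μ₀n₁N₂A₂.
A₂ = πr² = π(1.090×10^-2 m)² = 3.733×10^-4 m².
M = (4π×10⁻⁷)(3890)(135)(3.733×10^-4) = 2.463×10^-4 H.

M ≈ 246 μH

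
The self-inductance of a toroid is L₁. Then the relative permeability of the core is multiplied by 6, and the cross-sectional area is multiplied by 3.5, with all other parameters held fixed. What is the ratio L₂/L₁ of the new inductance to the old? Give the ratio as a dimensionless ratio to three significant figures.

For a toroid, L ∝ μᵣN²A/R.
L₂/L₁ = (6) × (3.5) = 21.0.

L₂/L₁ = 21.0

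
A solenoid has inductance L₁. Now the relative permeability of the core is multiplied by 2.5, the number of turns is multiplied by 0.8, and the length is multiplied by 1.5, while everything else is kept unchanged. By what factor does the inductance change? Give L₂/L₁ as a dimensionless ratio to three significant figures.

For a solenoid, L ∝ μᵣN²A/ℓ.
L₂/L₁ = (2.5) × (0.8)^2 × (1.5)^-1 = 1.07.

L₂/L₁ = 1.07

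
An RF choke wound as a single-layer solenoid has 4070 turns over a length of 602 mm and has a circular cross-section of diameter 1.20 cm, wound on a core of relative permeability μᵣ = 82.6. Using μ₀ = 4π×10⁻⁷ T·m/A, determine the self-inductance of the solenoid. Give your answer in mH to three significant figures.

A = π(d/2)² = π(6.000×10^-3 m)² = 1.131×10^-4 m².
For a long solenoid, L = μ₀μᵣN²A/ℓ.
L = (4π×10⁻⁷)(82.6)(4070)²(1.131×10^-4)/(0.602 m) = 0.323 H.

L ≈ 323 mH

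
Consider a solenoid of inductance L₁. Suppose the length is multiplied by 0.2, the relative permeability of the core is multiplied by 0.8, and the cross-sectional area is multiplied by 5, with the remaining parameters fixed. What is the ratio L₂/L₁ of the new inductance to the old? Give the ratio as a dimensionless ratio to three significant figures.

L₂/L₁ = 20.0

For a solenoid, L ∝ μᵣN²A/ℓ.
L₂/L₁ = (0.2)^-1 × (0.8) × (5) = 20.0.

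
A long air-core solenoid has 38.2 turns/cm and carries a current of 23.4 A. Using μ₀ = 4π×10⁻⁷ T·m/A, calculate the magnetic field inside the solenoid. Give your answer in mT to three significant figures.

B ≈ 112 mT

Inside a long solenoid, B = μ₀nI.
B = (4π×10⁻⁷)(3.820×10^3 m⁻¹)(23.4 A) = 0.1123 T.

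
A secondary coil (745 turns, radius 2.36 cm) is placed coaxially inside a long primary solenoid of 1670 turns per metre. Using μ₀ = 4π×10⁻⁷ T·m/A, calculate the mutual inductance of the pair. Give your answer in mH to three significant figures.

The outer solenoid produces a uniform field B₁ = μ₀n₁I₁ across the inner coil,
so the flux linkage is N₂Φ = N₂B₁A₂ = μ₀n₁N₂A₂·I₁, giving M = μ₀n₁N₂A₂.
A₂ = πr² = π(2.360×10^-2 m)² = 1.750×10^-3 m².
M = (4π×10⁻⁷)(1670)(745)(1.750×10^-3) = 2.736×10^-3 H.

M ≈ 2.74 mH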